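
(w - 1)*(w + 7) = w^2 + 6*w - 7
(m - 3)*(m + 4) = m^2 + m - 12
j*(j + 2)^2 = j^3 + 4*j^2 + 4*j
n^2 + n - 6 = (n - 2)*(n + 3)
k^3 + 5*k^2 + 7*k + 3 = (k + 1)^2*(k + 3)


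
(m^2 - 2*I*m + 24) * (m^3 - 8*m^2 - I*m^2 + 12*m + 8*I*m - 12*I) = m^5 - 8*m^4 - 3*I*m^4 + 34*m^3 + 24*I*m^3 - 176*m^2 - 60*I*m^2 + 264*m + 192*I*m - 288*I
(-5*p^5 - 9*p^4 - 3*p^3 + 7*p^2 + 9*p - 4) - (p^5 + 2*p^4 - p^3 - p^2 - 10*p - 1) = -6*p^5 - 11*p^4 - 2*p^3 + 8*p^2 + 19*p - 3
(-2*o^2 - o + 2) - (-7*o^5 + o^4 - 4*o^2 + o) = 7*o^5 - o^4 + 2*o^2 - 2*o + 2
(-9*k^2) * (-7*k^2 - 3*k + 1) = 63*k^4 + 27*k^3 - 9*k^2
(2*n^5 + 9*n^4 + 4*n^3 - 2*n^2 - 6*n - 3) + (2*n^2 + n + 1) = 2*n^5 + 9*n^4 + 4*n^3 - 5*n - 2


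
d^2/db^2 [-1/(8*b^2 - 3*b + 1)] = 2*(64*b^2 - 24*b - (16*b - 3)^2 + 8)/(8*b^2 - 3*b + 1)^3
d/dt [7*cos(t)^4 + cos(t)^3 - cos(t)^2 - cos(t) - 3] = (-28*cos(t)^3 - 3*cos(t)^2 + 2*cos(t) + 1)*sin(t)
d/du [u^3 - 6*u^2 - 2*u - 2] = 3*u^2 - 12*u - 2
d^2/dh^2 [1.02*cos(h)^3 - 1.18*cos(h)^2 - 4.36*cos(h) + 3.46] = -9.18*cos(h)^3 + 4.72*cos(h)^2 + 10.48*cos(h) - 2.36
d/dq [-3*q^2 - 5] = -6*q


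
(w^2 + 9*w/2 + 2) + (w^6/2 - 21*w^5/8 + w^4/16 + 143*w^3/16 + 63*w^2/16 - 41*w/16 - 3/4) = w^6/2 - 21*w^5/8 + w^4/16 + 143*w^3/16 + 79*w^2/16 + 31*w/16 + 5/4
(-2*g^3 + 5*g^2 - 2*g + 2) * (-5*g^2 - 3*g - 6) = 10*g^5 - 19*g^4 + 7*g^3 - 34*g^2 + 6*g - 12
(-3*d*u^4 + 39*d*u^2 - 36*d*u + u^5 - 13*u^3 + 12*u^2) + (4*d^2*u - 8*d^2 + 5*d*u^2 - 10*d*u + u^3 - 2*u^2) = 4*d^2*u - 8*d^2 - 3*d*u^4 + 44*d*u^2 - 46*d*u + u^5 - 12*u^3 + 10*u^2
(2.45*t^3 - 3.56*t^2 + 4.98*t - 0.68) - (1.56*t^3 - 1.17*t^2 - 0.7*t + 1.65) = 0.89*t^3 - 2.39*t^2 + 5.68*t - 2.33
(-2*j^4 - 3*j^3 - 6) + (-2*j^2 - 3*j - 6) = -2*j^4 - 3*j^3 - 2*j^2 - 3*j - 12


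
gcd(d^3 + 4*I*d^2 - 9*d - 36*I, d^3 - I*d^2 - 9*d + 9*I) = d^2 - 9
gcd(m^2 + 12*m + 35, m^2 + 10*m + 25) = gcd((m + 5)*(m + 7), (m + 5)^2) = m + 5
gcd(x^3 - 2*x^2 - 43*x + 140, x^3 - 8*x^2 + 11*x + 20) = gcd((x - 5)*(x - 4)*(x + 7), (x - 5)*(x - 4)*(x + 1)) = x^2 - 9*x + 20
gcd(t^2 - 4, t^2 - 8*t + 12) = t - 2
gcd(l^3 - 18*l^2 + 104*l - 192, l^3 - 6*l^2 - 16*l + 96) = l^2 - 10*l + 24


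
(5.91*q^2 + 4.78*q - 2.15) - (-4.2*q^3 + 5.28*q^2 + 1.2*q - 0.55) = 4.2*q^3 + 0.63*q^2 + 3.58*q - 1.6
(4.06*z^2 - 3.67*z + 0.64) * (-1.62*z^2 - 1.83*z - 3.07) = -6.5772*z^4 - 1.4844*z^3 - 6.7849*z^2 + 10.0957*z - 1.9648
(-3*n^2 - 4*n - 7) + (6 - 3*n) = -3*n^2 - 7*n - 1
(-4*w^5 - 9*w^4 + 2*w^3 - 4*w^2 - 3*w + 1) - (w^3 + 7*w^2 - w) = -4*w^5 - 9*w^4 + w^3 - 11*w^2 - 2*w + 1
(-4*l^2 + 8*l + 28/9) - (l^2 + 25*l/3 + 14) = -5*l^2 - l/3 - 98/9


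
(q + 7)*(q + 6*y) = q^2 + 6*q*y + 7*q + 42*y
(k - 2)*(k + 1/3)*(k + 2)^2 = k^4 + 7*k^3/3 - 10*k^2/3 - 28*k/3 - 8/3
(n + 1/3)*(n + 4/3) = n^2 + 5*n/3 + 4/9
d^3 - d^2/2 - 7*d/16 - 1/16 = (d - 1)*(d + 1/4)^2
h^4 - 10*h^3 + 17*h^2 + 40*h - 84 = (h - 7)*(h - 3)*(h - 2)*(h + 2)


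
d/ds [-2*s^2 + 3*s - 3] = 3 - 4*s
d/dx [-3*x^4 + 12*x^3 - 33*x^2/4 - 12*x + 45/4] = -12*x^3 + 36*x^2 - 33*x/2 - 12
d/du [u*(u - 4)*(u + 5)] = 3*u^2 + 2*u - 20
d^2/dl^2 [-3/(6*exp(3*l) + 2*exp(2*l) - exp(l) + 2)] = 3*(-2*(18*exp(2*l) + 4*exp(l) - 1)^2*exp(l) + (54*exp(2*l) + 8*exp(l) - 1)*(6*exp(3*l) + 2*exp(2*l) - exp(l) + 2))*exp(l)/(6*exp(3*l) + 2*exp(2*l) - exp(l) + 2)^3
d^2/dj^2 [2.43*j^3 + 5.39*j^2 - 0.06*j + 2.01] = 14.58*j + 10.78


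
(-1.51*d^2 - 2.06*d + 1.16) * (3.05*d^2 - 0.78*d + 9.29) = -4.6055*d^4 - 5.1052*d^3 - 8.8831*d^2 - 20.0422*d + 10.7764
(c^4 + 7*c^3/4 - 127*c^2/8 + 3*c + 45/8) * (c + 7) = c^5 + 35*c^4/4 - 29*c^3/8 - 865*c^2/8 + 213*c/8 + 315/8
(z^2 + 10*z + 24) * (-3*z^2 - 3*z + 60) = -3*z^4 - 33*z^3 - 42*z^2 + 528*z + 1440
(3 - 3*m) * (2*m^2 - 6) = -6*m^3 + 6*m^2 + 18*m - 18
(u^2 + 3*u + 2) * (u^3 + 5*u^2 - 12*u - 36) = u^5 + 8*u^4 + 5*u^3 - 62*u^2 - 132*u - 72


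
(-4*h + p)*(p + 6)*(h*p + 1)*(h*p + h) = -4*h^3*p^3 - 28*h^3*p^2 - 24*h^3*p + h^2*p^4 + 7*h^2*p^3 + 2*h^2*p^2 - 28*h^2*p - 24*h^2 + h*p^3 + 7*h*p^2 + 6*h*p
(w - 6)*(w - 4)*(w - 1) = w^3 - 11*w^2 + 34*w - 24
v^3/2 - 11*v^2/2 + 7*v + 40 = (v/2 + 1)*(v - 8)*(v - 5)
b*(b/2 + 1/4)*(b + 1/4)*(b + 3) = b^4/2 + 15*b^3/8 + 19*b^2/16 + 3*b/16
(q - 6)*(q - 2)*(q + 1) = q^3 - 7*q^2 + 4*q + 12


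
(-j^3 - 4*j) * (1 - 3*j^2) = 3*j^5 + 11*j^3 - 4*j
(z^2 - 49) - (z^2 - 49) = 0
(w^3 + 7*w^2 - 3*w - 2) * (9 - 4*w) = -4*w^4 - 19*w^3 + 75*w^2 - 19*w - 18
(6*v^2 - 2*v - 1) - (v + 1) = 6*v^2 - 3*v - 2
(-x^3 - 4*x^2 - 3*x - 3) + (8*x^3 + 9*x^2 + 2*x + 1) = 7*x^3 + 5*x^2 - x - 2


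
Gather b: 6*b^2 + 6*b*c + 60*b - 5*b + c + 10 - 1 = 6*b^2 + b*(6*c + 55) + c + 9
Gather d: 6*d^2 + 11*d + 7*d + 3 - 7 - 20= 6*d^2 + 18*d - 24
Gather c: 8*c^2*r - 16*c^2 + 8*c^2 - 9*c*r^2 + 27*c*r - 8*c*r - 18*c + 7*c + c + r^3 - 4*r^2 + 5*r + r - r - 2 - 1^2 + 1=c^2*(8*r - 8) + c*(-9*r^2 + 19*r - 10) + r^3 - 4*r^2 + 5*r - 2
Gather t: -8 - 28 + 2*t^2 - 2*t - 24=2*t^2 - 2*t - 60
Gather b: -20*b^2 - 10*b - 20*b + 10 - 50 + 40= -20*b^2 - 30*b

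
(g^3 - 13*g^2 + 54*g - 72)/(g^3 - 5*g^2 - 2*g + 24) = (g - 6)/(g + 2)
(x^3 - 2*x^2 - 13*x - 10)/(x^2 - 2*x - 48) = (-x^3 + 2*x^2 + 13*x + 10)/(-x^2 + 2*x + 48)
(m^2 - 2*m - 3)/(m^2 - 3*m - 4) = (m - 3)/(m - 4)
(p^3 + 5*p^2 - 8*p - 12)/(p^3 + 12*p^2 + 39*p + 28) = (p^2 + 4*p - 12)/(p^2 + 11*p + 28)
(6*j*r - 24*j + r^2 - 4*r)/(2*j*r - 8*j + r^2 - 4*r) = (6*j + r)/(2*j + r)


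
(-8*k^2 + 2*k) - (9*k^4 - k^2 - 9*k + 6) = -9*k^4 - 7*k^2 + 11*k - 6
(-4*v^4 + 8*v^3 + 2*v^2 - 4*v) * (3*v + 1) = -12*v^5 + 20*v^4 + 14*v^3 - 10*v^2 - 4*v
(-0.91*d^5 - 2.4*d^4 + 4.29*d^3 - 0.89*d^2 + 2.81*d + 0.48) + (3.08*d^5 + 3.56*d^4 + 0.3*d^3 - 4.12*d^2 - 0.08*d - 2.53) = 2.17*d^5 + 1.16*d^4 + 4.59*d^3 - 5.01*d^2 + 2.73*d - 2.05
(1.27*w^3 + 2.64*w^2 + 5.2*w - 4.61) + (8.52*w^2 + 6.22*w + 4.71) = 1.27*w^3 + 11.16*w^2 + 11.42*w + 0.0999999999999996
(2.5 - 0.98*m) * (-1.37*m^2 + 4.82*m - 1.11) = 1.3426*m^3 - 8.1486*m^2 + 13.1378*m - 2.775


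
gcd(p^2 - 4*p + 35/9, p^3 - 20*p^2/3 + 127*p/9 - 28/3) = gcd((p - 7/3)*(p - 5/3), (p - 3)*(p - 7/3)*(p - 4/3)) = p - 7/3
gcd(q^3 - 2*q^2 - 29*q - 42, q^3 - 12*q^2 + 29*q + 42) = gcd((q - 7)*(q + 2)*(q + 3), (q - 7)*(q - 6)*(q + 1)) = q - 7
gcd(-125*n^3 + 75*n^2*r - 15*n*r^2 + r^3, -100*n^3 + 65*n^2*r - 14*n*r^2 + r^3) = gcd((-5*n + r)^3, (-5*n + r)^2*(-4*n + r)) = 25*n^2 - 10*n*r + r^2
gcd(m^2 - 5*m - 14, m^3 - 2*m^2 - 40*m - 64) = m + 2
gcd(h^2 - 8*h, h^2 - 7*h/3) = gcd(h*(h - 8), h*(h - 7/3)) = h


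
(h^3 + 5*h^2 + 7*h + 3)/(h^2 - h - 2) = (h^2 + 4*h + 3)/(h - 2)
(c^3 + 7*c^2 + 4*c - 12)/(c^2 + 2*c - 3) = (c^2 + 8*c + 12)/(c + 3)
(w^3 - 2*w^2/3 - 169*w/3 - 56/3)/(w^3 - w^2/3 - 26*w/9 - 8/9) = 3*(w^2 - w - 56)/(3*w^2 - 2*w - 8)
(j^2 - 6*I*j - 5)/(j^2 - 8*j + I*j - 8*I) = (j^2 - 6*I*j - 5)/(j^2 + j*(-8 + I) - 8*I)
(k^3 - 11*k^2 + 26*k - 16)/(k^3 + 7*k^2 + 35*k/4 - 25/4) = 4*(k^3 - 11*k^2 + 26*k - 16)/(4*k^3 + 28*k^2 + 35*k - 25)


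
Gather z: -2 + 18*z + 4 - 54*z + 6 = 8 - 36*z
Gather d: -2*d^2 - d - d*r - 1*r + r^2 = -2*d^2 + d*(-r - 1) + r^2 - r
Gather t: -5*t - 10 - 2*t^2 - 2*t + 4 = -2*t^2 - 7*t - 6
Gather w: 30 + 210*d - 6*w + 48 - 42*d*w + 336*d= 546*d + w*(-42*d - 6) + 78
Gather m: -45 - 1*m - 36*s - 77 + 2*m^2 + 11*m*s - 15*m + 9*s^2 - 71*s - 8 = 2*m^2 + m*(11*s - 16) + 9*s^2 - 107*s - 130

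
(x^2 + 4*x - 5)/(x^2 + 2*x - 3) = (x + 5)/(x + 3)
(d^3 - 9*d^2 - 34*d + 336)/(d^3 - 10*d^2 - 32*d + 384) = (d - 7)/(d - 8)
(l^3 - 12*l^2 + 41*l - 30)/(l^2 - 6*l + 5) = l - 6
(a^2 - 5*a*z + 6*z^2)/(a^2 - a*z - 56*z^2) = (-a^2 + 5*a*z - 6*z^2)/(-a^2 + a*z + 56*z^2)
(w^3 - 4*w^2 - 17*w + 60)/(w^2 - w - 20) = w - 3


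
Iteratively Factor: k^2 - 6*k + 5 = (k - 1)*(k - 5)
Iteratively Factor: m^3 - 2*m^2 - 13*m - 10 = (m + 1)*(m^2 - 3*m - 10) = (m - 5)*(m + 1)*(m + 2)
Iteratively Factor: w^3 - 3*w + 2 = (w - 1)*(w^2 + w - 2) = (w - 1)^2*(w + 2)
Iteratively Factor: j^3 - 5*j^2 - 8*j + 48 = (j - 4)*(j^2 - j - 12) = (j - 4)*(j + 3)*(j - 4)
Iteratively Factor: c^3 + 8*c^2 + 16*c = (c + 4)*(c^2 + 4*c) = c*(c + 4)*(c + 4)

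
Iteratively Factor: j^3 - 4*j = (j)*(j^2 - 4) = j*(j - 2)*(j + 2)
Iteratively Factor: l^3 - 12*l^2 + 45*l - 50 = (l - 5)*(l^2 - 7*l + 10) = (l - 5)^2*(l - 2)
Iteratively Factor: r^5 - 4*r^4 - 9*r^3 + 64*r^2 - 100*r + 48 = (r - 2)*(r^4 - 2*r^3 - 13*r^2 + 38*r - 24) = (r - 2)*(r + 4)*(r^3 - 6*r^2 + 11*r - 6) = (r - 3)*(r - 2)*(r + 4)*(r^2 - 3*r + 2) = (r - 3)*(r - 2)^2*(r + 4)*(r - 1)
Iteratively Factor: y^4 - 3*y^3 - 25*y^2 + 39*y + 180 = (y + 3)*(y^3 - 6*y^2 - 7*y + 60) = (y + 3)^2*(y^2 - 9*y + 20) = (y - 5)*(y + 3)^2*(y - 4)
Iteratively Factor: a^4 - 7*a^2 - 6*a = (a - 3)*(a^3 + 3*a^2 + 2*a) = (a - 3)*(a + 2)*(a^2 + a) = a*(a - 3)*(a + 2)*(a + 1)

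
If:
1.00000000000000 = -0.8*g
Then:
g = -1.25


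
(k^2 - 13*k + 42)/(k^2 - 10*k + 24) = (k - 7)/(k - 4)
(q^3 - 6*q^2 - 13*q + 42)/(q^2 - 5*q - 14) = (q^2 + q - 6)/(q + 2)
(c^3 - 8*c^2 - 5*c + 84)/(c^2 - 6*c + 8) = (c^2 - 4*c - 21)/(c - 2)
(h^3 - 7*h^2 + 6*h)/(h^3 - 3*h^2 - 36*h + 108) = h*(h - 1)/(h^2 + 3*h - 18)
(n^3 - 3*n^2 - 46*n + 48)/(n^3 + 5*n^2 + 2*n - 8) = (n^2 - 2*n - 48)/(n^2 + 6*n + 8)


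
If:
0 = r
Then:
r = 0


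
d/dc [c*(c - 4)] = 2*c - 4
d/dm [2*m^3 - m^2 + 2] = 2*m*(3*m - 1)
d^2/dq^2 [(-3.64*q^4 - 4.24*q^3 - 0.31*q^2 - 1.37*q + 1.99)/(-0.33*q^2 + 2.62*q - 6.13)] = (0.792792*q^6 - 18.882864*q^5 + 194.098632*q^4 - 893.478986*q^3 + 1227.714468*q^2 + 949.651422*q + 48.034552)/(0.035937*q^6 - 0.855954*q^5 + 8.798427*q^4 - 49.784716*q^3 + 163.437447*q^2 - 295.354434*q + 230.346397)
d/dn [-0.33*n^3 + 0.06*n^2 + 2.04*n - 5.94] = -0.99*n^2 + 0.12*n + 2.04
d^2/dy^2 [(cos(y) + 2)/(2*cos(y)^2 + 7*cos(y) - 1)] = (-36*sin(y)^4*cos(y) - 18*sin(y)^4 + 109*sin(y)^2 + 101*cos(y) - 30*cos(3*y) + 2*cos(5*y) + 127)/(-2*sin(y)^2 + 7*cos(y) + 1)^3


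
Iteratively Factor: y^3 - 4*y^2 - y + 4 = (y - 4)*(y^2 - 1) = (y - 4)*(y - 1)*(y + 1)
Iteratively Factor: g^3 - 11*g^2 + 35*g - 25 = (g - 5)*(g^2 - 6*g + 5) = (g - 5)^2*(g - 1)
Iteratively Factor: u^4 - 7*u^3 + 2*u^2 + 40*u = (u - 4)*(u^3 - 3*u^2 - 10*u) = (u - 4)*(u + 2)*(u^2 - 5*u) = u*(u - 4)*(u + 2)*(u - 5)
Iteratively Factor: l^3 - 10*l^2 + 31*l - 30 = (l - 3)*(l^2 - 7*l + 10) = (l - 5)*(l - 3)*(l - 2)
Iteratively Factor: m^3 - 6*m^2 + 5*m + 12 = (m - 4)*(m^2 - 2*m - 3) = (m - 4)*(m - 3)*(m + 1)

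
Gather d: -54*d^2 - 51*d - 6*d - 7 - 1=-54*d^2 - 57*d - 8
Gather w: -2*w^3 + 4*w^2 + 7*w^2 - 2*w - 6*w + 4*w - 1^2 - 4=-2*w^3 + 11*w^2 - 4*w - 5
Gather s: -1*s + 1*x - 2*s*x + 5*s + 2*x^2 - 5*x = s*(4 - 2*x) + 2*x^2 - 4*x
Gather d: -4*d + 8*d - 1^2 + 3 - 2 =4*d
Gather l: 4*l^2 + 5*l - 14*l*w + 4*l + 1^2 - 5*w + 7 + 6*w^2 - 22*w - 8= 4*l^2 + l*(9 - 14*w) + 6*w^2 - 27*w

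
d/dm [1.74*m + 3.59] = 1.74000000000000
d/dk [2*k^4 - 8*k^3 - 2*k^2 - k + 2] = 8*k^3 - 24*k^2 - 4*k - 1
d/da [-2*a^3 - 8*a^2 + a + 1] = -6*a^2 - 16*a + 1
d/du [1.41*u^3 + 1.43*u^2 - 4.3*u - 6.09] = 4.23*u^2 + 2.86*u - 4.3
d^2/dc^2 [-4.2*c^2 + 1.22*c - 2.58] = -8.40000000000000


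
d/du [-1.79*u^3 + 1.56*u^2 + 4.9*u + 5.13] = -5.37*u^2 + 3.12*u + 4.9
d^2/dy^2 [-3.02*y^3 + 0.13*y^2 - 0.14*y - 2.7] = 0.26 - 18.12*y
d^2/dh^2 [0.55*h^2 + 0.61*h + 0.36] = 1.10000000000000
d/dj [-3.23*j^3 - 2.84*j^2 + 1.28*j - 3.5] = -9.69*j^2 - 5.68*j + 1.28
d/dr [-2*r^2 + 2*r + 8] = 2 - 4*r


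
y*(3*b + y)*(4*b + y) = 12*b^2*y + 7*b*y^2 + y^3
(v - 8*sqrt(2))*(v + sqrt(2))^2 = v^3 - 6*sqrt(2)*v^2 - 30*v - 16*sqrt(2)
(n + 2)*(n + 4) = n^2 + 6*n + 8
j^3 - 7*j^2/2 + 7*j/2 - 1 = (j - 2)*(j - 1)*(j - 1/2)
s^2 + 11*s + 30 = (s + 5)*(s + 6)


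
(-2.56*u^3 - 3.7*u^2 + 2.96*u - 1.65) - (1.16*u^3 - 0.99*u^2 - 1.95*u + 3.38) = -3.72*u^3 - 2.71*u^2 + 4.91*u - 5.03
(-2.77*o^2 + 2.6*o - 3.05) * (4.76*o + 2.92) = -13.1852*o^3 + 4.2876*o^2 - 6.926*o - 8.906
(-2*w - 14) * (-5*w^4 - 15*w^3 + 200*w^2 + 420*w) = 10*w^5 + 100*w^4 - 190*w^3 - 3640*w^2 - 5880*w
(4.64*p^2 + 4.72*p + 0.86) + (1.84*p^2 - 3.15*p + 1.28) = 6.48*p^2 + 1.57*p + 2.14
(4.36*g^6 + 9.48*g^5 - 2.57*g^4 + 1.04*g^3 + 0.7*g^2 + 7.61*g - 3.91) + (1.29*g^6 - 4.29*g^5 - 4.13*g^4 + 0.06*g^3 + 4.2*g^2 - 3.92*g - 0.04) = 5.65*g^6 + 5.19*g^5 - 6.7*g^4 + 1.1*g^3 + 4.9*g^2 + 3.69*g - 3.95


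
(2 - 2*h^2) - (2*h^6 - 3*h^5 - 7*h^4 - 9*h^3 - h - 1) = -2*h^6 + 3*h^5 + 7*h^4 + 9*h^3 - 2*h^2 + h + 3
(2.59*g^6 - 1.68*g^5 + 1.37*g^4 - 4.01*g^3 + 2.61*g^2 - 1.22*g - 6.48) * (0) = 0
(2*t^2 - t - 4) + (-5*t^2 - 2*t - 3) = -3*t^2 - 3*t - 7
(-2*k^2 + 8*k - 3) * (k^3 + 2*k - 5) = -2*k^5 + 8*k^4 - 7*k^3 + 26*k^2 - 46*k + 15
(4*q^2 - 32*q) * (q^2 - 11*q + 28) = 4*q^4 - 76*q^3 + 464*q^2 - 896*q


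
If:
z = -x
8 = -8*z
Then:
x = 1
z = -1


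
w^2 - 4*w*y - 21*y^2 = (w - 7*y)*(w + 3*y)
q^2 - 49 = (q - 7)*(q + 7)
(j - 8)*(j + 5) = j^2 - 3*j - 40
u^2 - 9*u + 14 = (u - 7)*(u - 2)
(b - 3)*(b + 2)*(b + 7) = b^3 + 6*b^2 - 13*b - 42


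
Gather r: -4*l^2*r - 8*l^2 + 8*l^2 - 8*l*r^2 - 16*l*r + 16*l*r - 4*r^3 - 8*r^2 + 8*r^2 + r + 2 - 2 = -8*l*r^2 - 4*r^3 + r*(1 - 4*l^2)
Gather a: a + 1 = a + 1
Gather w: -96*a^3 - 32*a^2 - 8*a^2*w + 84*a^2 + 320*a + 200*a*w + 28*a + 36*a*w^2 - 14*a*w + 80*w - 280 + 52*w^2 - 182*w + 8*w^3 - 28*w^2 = -96*a^3 + 52*a^2 + 348*a + 8*w^3 + w^2*(36*a + 24) + w*(-8*a^2 + 186*a - 102) - 280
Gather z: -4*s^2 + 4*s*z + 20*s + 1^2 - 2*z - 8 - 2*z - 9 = -4*s^2 + 20*s + z*(4*s - 4) - 16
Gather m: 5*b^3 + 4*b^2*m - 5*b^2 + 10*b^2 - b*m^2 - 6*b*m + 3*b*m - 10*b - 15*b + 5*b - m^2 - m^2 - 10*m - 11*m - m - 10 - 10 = 5*b^3 + 5*b^2 - 20*b + m^2*(-b - 2) + m*(4*b^2 - 3*b - 22) - 20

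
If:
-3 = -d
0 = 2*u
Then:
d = 3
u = 0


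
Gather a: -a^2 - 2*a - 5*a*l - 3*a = -a^2 + a*(-5*l - 5)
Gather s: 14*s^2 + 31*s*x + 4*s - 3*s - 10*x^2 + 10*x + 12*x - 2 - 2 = 14*s^2 + s*(31*x + 1) - 10*x^2 + 22*x - 4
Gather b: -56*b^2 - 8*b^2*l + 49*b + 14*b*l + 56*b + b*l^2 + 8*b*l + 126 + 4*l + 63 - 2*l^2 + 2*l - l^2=b^2*(-8*l - 56) + b*(l^2 + 22*l + 105) - 3*l^2 + 6*l + 189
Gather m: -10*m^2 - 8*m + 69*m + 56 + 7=-10*m^2 + 61*m + 63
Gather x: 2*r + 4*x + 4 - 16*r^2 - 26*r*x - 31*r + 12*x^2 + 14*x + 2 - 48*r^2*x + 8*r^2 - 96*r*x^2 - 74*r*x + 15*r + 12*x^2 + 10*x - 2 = -8*r^2 - 14*r + x^2*(24 - 96*r) + x*(-48*r^2 - 100*r + 28) + 4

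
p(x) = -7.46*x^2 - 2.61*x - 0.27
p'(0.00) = -2.61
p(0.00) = -0.27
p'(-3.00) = 42.15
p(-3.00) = -59.58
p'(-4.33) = 61.99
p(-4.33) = -128.84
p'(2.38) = -38.12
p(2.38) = -48.74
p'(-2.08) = 28.42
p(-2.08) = -27.12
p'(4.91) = -75.87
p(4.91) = -192.93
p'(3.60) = -56.32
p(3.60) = -106.35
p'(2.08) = -33.64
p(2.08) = -37.97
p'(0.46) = -9.47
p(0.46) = -3.05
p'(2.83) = -44.83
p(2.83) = -67.40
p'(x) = -14.92*x - 2.61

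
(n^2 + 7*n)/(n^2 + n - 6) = n*(n + 7)/(n^2 + n - 6)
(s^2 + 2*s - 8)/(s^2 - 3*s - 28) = (s - 2)/(s - 7)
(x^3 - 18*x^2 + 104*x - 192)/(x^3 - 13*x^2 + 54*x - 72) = (x - 8)/(x - 3)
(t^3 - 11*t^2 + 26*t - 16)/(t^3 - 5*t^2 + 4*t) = (t^2 - 10*t + 16)/(t*(t - 4))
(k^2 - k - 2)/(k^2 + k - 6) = (k + 1)/(k + 3)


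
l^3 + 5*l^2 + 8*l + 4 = (l + 1)*(l + 2)^2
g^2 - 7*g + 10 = (g - 5)*(g - 2)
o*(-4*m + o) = -4*m*o + o^2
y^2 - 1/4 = (y - 1/2)*(y + 1/2)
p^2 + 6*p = p*(p + 6)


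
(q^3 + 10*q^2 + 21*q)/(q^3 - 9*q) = (q + 7)/(q - 3)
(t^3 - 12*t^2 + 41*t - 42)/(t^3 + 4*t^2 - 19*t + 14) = (t^2 - 10*t + 21)/(t^2 + 6*t - 7)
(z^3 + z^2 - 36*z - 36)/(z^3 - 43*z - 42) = (z - 6)/(z - 7)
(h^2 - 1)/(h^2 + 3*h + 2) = (h - 1)/(h + 2)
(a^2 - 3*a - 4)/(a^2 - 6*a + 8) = (a + 1)/(a - 2)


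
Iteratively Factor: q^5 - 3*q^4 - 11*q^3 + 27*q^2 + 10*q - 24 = (q + 1)*(q^4 - 4*q^3 - 7*q^2 + 34*q - 24) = (q - 1)*(q + 1)*(q^3 - 3*q^2 - 10*q + 24) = (q - 1)*(q + 1)*(q + 3)*(q^2 - 6*q + 8) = (q - 2)*(q - 1)*(q + 1)*(q + 3)*(q - 4)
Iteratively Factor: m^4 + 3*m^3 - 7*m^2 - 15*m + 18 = (m + 3)*(m^3 - 7*m + 6) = (m - 2)*(m + 3)*(m^2 + 2*m - 3) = (m - 2)*(m - 1)*(m + 3)*(m + 3)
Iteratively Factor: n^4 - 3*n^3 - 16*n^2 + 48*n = (n)*(n^3 - 3*n^2 - 16*n + 48) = n*(n + 4)*(n^2 - 7*n + 12) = n*(n - 3)*(n + 4)*(n - 4)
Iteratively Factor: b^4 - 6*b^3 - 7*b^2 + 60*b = (b + 3)*(b^3 - 9*b^2 + 20*b) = b*(b + 3)*(b^2 - 9*b + 20) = b*(b - 4)*(b + 3)*(b - 5)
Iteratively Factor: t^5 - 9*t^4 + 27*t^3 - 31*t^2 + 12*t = (t - 1)*(t^4 - 8*t^3 + 19*t^2 - 12*t) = (t - 3)*(t - 1)*(t^3 - 5*t^2 + 4*t) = (t - 3)*(t - 1)^2*(t^2 - 4*t) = t*(t - 3)*(t - 1)^2*(t - 4)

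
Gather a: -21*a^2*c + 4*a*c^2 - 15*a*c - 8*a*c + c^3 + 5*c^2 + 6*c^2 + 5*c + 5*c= -21*a^2*c + a*(4*c^2 - 23*c) + c^3 + 11*c^2 + 10*c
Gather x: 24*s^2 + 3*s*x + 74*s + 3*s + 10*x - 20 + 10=24*s^2 + 77*s + x*(3*s + 10) - 10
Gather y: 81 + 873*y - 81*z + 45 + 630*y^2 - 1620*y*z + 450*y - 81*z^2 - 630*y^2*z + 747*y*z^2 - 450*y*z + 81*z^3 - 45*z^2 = y^2*(630 - 630*z) + y*(747*z^2 - 2070*z + 1323) + 81*z^3 - 126*z^2 - 81*z + 126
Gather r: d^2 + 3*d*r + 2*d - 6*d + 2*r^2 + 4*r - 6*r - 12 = d^2 - 4*d + 2*r^2 + r*(3*d - 2) - 12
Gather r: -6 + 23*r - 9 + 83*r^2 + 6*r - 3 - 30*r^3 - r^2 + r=-30*r^3 + 82*r^2 + 30*r - 18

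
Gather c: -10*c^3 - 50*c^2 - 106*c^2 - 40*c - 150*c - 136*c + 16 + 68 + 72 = -10*c^3 - 156*c^2 - 326*c + 156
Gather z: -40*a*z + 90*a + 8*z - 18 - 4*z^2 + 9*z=90*a - 4*z^2 + z*(17 - 40*a) - 18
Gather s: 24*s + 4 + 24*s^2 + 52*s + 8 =24*s^2 + 76*s + 12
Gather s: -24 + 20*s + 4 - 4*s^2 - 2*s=-4*s^2 + 18*s - 20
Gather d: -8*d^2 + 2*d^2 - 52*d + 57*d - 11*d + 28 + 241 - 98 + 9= -6*d^2 - 6*d + 180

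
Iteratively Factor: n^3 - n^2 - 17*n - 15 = (n + 1)*(n^2 - 2*n - 15) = (n + 1)*(n + 3)*(n - 5)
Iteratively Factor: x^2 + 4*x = (x + 4)*(x)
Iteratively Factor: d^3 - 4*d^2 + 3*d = (d - 1)*(d^2 - 3*d) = d*(d - 1)*(d - 3)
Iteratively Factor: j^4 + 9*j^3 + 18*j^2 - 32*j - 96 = (j + 3)*(j^3 + 6*j^2 - 32) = (j + 3)*(j + 4)*(j^2 + 2*j - 8) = (j + 3)*(j + 4)^2*(j - 2)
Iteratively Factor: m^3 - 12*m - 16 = (m - 4)*(m^2 + 4*m + 4) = (m - 4)*(m + 2)*(m + 2)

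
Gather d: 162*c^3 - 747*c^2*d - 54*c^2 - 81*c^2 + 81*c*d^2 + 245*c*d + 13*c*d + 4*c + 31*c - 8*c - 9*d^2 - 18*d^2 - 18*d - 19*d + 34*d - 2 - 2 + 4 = 162*c^3 - 135*c^2 + 27*c + d^2*(81*c - 27) + d*(-747*c^2 + 258*c - 3)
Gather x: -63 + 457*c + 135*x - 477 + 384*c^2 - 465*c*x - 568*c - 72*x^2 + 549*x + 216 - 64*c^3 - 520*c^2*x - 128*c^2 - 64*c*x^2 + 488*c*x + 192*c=-64*c^3 + 256*c^2 + 81*c + x^2*(-64*c - 72) + x*(-520*c^2 + 23*c + 684) - 324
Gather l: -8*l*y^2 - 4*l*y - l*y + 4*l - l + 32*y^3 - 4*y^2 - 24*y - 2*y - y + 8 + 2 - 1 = l*(-8*y^2 - 5*y + 3) + 32*y^3 - 4*y^2 - 27*y + 9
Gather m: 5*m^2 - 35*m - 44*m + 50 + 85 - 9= 5*m^2 - 79*m + 126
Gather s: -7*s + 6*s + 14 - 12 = 2 - s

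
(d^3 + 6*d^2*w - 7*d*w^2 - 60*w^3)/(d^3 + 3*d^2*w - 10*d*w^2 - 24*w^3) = (d + 5*w)/(d + 2*w)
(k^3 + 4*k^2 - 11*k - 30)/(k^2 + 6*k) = (k^3 + 4*k^2 - 11*k - 30)/(k*(k + 6))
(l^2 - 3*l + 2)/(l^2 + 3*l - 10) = (l - 1)/(l + 5)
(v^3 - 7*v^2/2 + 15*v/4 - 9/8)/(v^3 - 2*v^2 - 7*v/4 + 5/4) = (4*v^2 - 12*v + 9)/(2*(2*v^2 - 3*v - 5))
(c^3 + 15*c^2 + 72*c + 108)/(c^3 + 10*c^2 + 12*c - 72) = (c + 3)/(c - 2)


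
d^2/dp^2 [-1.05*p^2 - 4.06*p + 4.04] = -2.10000000000000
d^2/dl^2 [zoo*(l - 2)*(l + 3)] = nan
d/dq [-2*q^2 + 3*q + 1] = 3 - 4*q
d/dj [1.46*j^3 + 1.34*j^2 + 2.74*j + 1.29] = 4.38*j^2 + 2.68*j + 2.74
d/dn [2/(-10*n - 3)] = 20/(10*n + 3)^2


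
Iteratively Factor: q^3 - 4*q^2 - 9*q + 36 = (q - 4)*(q^2 - 9) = (q - 4)*(q - 3)*(q + 3)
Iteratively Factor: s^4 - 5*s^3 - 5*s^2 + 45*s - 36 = (s - 3)*(s^3 - 2*s^2 - 11*s + 12) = (s - 4)*(s - 3)*(s^2 + 2*s - 3) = (s - 4)*(s - 3)*(s - 1)*(s + 3)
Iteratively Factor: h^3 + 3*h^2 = (h + 3)*(h^2) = h*(h + 3)*(h)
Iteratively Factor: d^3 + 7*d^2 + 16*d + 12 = (d + 3)*(d^2 + 4*d + 4) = (d + 2)*(d + 3)*(d + 2)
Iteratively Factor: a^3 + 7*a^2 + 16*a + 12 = (a + 2)*(a^2 + 5*a + 6) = (a + 2)*(a + 3)*(a + 2)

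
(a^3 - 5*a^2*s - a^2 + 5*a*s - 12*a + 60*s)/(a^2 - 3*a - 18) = (a^2 - 5*a*s - 4*a + 20*s)/(a - 6)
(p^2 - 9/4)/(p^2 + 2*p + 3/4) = (2*p - 3)/(2*p + 1)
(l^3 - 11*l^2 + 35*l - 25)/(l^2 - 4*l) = (l^3 - 11*l^2 + 35*l - 25)/(l*(l - 4))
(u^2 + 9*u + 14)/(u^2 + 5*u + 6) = (u + 7)/(u + 3)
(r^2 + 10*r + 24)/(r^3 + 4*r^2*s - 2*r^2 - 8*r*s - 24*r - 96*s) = (r + 6)/(r^2 + 4*r*s - 6*r - 24*s)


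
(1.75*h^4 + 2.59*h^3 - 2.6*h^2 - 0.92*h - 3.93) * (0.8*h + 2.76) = 1.4*h^5 + 6.902*h^4 + 5.0684*h^3 - 7.912*h^2 - 5.6832*h - 10.8468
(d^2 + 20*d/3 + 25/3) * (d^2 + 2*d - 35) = d^4 + 26*d^3/3 - 40*d^2/3 - 650*d/3 - 875/3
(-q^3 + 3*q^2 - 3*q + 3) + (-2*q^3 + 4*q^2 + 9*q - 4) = -3*q^3 + 7*q^2 + 6*q - 1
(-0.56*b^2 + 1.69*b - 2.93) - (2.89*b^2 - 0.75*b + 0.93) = -3.45*b^2 + 2.44*b - 3.86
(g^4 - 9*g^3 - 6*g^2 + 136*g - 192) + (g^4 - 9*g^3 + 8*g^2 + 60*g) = 2*g^4 - 18*g^3 + 2*g^2 + 196*g - 192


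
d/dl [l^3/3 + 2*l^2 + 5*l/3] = l^2 + 4*l + 5/3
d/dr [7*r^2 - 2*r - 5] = 14*r - 2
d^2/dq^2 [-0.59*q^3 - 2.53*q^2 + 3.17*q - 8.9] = -3.54*q - 5.06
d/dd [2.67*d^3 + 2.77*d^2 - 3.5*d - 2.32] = 8.01*d^2 + 5.54*d - 3.5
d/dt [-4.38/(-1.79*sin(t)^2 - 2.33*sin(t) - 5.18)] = -(15.6804*sin(t) + 10.2054)*cos(t)/(1.79*sin(t)^2 + 2.33*sin(t) + 5.18)^2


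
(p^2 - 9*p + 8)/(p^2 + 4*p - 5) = (p - 8)/(p + 5)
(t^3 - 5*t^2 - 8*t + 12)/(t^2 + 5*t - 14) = (t^3 - 5*t^2 - 8*t + 12)/(t^2 + 5*t - 14)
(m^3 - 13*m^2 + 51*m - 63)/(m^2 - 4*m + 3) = (m^2 - 10*m + 21)/(m - 1)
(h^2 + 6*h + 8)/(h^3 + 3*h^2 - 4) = (h + 4)/(h^2 + h - 2)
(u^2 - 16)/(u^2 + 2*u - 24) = (u + 4)/(u + 6)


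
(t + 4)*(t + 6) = t^2 + 10*t + 24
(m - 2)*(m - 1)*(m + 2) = m^3 - m^2 - 4*m + 4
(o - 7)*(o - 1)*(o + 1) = o^3 - 7*o^2 - o + 7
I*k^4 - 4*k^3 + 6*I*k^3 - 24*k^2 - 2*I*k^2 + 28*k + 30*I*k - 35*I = (k + 7)*(k - I)*(k + 5*I)*(I*k - I)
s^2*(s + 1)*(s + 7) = s^4 + 8*s^3 + 7*s^2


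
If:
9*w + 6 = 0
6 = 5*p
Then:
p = 6/5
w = -2/3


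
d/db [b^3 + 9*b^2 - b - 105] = 3*b^2 + 18*b - 1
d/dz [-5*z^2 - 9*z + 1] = -10*z - 9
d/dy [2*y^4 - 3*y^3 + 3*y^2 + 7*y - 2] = 8*y^3 - 9*y^2 + 6*y + 7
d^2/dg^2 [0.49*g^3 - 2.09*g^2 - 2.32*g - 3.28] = 2.94*g - 4.18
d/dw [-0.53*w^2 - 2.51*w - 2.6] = -1.06*w - 2.51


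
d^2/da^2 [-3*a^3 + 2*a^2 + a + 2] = 4 - 18*a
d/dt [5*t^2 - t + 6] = 10*t - 1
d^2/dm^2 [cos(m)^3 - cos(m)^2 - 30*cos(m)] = 117*cos(m)/4 + 2*cos(2*m) - 9*cos(3*m)/4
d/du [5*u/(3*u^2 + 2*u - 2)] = 5*(-3*u^2 - 2)/(9*u^4 + 12*u^3 - 8*u^2 - 8*u + 4)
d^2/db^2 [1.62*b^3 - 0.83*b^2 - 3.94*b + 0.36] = 9.72*b - 1.66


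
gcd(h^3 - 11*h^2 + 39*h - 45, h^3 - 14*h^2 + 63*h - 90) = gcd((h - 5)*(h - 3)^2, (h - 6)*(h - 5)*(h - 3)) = h^2 - 8*h + 15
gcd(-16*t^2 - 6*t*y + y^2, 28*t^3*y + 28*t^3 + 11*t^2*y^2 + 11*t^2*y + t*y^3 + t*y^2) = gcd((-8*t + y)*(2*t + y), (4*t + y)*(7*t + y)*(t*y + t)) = 1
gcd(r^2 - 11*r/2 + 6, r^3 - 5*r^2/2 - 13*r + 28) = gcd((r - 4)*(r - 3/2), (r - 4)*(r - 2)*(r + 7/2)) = r - 4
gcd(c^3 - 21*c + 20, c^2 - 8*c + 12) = 1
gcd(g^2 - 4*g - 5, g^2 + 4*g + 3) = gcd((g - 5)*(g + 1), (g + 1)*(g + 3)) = g + 1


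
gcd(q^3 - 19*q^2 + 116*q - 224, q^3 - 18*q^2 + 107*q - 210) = q - 7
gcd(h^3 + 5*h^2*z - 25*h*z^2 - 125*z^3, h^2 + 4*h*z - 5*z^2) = h + 5*z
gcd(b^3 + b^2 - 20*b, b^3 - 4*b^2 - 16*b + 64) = b - 4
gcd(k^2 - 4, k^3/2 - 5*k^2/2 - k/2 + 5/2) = 1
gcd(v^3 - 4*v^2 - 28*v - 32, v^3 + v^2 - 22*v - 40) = v + 2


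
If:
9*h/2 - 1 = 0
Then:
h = 2/9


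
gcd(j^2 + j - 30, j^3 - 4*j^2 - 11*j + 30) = j - 5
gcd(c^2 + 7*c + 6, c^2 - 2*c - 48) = c + 6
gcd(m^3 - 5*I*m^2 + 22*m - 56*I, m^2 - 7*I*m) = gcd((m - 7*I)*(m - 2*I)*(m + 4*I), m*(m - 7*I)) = m - 7*I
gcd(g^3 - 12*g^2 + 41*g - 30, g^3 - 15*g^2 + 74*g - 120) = g^2 - 11*g + 30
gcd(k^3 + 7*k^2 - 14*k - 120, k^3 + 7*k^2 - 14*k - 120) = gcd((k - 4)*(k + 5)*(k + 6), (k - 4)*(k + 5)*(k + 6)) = k^3 + 7*k^2 - 14*k - 120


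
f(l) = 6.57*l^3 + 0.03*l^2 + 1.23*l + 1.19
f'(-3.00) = 178.44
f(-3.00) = -179.62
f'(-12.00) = 2838.75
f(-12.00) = -11362.21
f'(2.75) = 150.45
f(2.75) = 141.43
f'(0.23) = 2.29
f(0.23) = 1.55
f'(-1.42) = 40.89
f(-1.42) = -19.31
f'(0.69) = 10.66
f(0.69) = 4.21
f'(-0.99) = 20.49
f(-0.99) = -6.37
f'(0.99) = 20.61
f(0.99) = 8.81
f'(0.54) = 7.01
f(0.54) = 2.90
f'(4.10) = 332.80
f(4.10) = 459.55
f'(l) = 19.71*l^2 + 0.06*l + 1.23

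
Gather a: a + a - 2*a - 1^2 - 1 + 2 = 0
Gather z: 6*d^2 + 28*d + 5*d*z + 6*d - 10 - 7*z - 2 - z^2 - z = 6*d^2 + 34*d - z^2 + z*(5*d - 8) - 12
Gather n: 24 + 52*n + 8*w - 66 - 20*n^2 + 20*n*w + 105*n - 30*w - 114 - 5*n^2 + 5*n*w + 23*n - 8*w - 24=-25*n^2 + n*(25*w + 180) - 30*w - 180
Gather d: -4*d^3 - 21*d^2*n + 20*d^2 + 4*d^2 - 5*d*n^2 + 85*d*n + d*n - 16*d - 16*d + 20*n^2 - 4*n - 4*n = -4*d^3 + d^2*(24 - 21*n) + d*(-5*n^2 + 86*n - 32) + 20*n^2 - 8*n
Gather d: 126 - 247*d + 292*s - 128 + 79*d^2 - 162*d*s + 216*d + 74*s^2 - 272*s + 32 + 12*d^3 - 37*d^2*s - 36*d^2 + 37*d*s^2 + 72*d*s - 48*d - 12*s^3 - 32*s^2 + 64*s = 12*d^3 + d^2*(43 - 37*s) + d*(37*s^2 - 90*s - 79) - 12*s^3 + 42*s^2 + 84*s + 30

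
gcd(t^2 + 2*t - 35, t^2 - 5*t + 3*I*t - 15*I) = t - 5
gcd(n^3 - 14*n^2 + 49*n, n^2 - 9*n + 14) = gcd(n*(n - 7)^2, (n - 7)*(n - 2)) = n - 7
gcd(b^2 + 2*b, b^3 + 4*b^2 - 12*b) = b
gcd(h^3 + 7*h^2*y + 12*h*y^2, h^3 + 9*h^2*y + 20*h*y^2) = h^2 + 4*h*y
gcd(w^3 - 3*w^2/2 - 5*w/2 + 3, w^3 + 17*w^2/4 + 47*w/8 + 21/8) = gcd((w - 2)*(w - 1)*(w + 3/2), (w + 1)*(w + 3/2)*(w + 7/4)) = w + 3/2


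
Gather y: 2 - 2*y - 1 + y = 1 - y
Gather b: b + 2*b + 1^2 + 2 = 3*b + 3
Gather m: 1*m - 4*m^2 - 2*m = -4*m^2 - m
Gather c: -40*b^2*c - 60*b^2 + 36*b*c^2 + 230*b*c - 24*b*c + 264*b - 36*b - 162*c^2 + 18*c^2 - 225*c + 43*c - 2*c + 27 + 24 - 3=-60*b^2 + 228*b + c^2*(36*b - 144) + c*(-40*b^2 + 206*b - 184) + 48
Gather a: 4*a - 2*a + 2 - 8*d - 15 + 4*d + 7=2*a - 4*d - 6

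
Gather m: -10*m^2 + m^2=-9*m^2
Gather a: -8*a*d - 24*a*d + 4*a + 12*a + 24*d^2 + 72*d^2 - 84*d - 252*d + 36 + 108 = a*(16 - 32*d) + 96*d^2 - 336*d + 144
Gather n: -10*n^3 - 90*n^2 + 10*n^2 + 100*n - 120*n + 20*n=-10*n^3 - 80*n^2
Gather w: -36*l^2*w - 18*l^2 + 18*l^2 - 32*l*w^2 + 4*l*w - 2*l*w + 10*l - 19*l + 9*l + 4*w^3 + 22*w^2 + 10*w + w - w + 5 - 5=4*w^3 + w^2*(22 - 32*l) + w*(-36*l^2 + 2*l + 10)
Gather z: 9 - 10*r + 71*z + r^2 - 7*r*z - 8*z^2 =r^2 - 10*r - 8*z^2 + z*(71 - 7*r) + 9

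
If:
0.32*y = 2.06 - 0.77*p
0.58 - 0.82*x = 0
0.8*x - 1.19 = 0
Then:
No Solution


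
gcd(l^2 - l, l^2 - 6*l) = l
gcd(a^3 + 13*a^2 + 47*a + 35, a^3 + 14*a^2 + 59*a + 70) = a^2 + 12*a + 35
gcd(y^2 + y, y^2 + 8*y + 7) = y + 1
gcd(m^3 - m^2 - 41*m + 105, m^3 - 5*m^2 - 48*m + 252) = m + 7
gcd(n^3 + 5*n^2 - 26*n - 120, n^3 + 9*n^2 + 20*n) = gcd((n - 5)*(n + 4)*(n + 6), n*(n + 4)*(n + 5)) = n + 4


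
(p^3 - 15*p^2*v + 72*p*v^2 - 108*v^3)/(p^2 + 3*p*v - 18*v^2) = (p^2 - 12*p*v + 36*v^2)/(p + 6*v)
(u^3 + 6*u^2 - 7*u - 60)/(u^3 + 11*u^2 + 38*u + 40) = (u - 3)/(u + 2)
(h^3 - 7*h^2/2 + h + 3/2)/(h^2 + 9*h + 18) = (h^3 - 7*h^2/2 + h + 3/2)/(h^2 + 9*h + 18)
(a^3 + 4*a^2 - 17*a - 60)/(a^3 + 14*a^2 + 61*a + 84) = (a^2 + a - 20)/(a^2 + 11*a + 28)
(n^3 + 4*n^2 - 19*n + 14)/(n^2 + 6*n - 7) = n - 2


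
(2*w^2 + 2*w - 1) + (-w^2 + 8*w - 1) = w^2 + 10*w - 2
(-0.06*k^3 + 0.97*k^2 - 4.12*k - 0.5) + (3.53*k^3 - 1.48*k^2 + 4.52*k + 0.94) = 3.47*k^3 - 0.51*k^2 + 0.399999999999999*k + 0.44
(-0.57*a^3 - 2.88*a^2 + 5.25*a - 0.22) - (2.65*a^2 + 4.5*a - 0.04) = -0.57*a^3 - 5.53*a^2 + 0.75*a - 0.18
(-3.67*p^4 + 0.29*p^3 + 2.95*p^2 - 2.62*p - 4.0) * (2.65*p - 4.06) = -9.7255*p^5 + 15.6687*p^4 + 6.6401*p^3 - 18.92*p^2 + 0.0372000000000003*p + 16.24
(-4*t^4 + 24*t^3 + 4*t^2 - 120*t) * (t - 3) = -4*t^5 + 36*t^4 - 68*t^3 - 132*t^2 + 360*t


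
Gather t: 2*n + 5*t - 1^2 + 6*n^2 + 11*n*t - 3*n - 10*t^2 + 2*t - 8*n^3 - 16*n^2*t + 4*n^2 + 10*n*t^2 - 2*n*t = -8*n^3 + 10*n^2 - n + t^2*(10*n - 10) + t*(-16*n^2 + 9*n + 7) - 1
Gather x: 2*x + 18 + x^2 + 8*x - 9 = x^2 + 10*x + 9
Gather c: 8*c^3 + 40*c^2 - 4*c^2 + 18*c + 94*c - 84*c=8*c^3 + 36*c^2 + 28*c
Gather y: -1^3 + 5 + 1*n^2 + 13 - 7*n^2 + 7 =24 - 6*n^2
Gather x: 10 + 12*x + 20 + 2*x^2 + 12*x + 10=2*x^2 + 24*x + 40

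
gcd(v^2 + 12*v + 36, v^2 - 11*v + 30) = 1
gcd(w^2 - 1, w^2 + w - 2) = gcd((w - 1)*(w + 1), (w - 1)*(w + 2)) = w - 1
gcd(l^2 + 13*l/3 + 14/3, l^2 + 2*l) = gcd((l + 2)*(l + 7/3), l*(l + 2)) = l + 2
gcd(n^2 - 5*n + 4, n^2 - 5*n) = 1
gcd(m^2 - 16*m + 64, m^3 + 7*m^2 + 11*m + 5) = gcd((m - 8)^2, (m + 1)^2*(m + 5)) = 1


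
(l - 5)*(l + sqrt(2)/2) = l^2 - 5*l + sqrt(2)*l/2 - 5*sqrt(2)/2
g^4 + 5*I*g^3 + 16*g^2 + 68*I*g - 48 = (g - 4*I)*(g + I)*(g + 2*I)*(g + 6*I)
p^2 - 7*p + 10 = (p - 5)*(p - 2)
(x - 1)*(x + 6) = x^2 + 5*x - 6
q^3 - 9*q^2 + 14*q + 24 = (q - 6)*(q - 4)*(q + 1)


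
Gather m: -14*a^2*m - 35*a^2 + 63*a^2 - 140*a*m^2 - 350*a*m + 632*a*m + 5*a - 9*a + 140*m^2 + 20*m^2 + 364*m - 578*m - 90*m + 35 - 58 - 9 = 28*a^2 - 4*a + m^2*(160 - 140*a) + m*(-14*a^2 + 282*a - 304) - 32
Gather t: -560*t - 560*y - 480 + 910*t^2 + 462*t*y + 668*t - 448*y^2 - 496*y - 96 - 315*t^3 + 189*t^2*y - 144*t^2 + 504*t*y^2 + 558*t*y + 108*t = -315*t^3 + t^2*(189*y + 766) + t*(504*y^2 + 1020*y + 216) - 448*y^2 - 1056*y - 576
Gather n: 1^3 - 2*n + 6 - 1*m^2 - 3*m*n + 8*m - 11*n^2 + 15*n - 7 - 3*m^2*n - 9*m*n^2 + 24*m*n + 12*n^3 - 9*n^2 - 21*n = -m^2 + 8*m + 12*n^3 + n^2*(-9*m - 20) + n*(-3*m^2 + 21*m - 8)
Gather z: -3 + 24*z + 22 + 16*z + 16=40*z + 35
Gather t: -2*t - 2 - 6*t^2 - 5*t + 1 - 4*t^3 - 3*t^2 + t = -4*t^3 - 9*t^2 - 6*t - 1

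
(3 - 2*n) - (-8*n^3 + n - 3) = 8*n^3 - 3*n + 6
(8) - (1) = 7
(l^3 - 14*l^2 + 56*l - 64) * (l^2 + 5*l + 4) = l^5 - 9*l^4 - 10*l^3 + 160*l^2 - 96*l - 256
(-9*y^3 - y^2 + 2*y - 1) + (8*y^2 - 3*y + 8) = -9*y^3 + 7*y^2 - y + 7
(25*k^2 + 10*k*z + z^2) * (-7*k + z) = -175*k^3 - 45*k^2*z + 3*k*z^2 + z^3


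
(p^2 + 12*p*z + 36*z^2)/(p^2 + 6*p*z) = (p + 6*z)/p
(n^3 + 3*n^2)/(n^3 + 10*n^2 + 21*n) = n/(n + 7)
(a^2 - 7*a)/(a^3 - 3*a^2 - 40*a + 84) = a/(a^2 + 4*a - 12)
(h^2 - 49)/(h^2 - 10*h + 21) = (h + 7)/(h - 3)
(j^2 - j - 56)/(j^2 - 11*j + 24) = (j + 7)/(j - 3)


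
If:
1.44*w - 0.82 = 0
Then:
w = 0.57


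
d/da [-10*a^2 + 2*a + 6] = 2 - 20*a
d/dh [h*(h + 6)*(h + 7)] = 3*h^2 + 26*h + 42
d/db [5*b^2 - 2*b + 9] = 10*b - 2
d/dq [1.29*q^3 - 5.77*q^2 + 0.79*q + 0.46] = 3.87*q^2 - 11.54*q + 0.79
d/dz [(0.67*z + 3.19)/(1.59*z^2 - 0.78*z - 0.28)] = (-1.0653*z^2 - 10.1442*z + 2.3006)/(2.5281*z^4 - 2.4804*z^3 - 0.282*z^2 + 0.4368*z + 0.0784)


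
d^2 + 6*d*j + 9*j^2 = (d + 3*j)^2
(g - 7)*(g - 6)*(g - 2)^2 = g^4 - 17*g^3 + 98*g^2 - 220*g + 168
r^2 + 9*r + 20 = (r + 4)*(r + 5)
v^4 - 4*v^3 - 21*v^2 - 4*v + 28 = (v - 7)*(v - 1)*(v + 2)^2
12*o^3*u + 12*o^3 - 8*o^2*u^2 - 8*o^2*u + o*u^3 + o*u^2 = (-6*o + u)*(-2*o + u)*(o*u + o)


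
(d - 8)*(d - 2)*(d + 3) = d^3 - 7*d^2 - 14*d + 48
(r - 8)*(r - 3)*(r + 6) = r^3 - 5*r^2 - 42*r + 144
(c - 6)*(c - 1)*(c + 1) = c^3 - 6*c^2 - c + 6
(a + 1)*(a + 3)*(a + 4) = a^3 + 8*a^2 + 19*a + 12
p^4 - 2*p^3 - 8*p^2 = p^2*(p - 4)*(p + 2)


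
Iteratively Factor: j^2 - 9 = (j - 3)*(j + 3)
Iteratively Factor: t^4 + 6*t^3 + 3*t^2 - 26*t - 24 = (t + 3)*(t^3 + 3*t^2 - 6*t - 8) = (t - 2)*(t + 3)*(t^2 + 5*t + 4) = (t - 2)*(t + 1)*(t + 3)*(t + 4)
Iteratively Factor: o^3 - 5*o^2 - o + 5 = (o - 1)*(o^2 - 4*o - 5) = (o - 5)*(o - 1)*(o + 1)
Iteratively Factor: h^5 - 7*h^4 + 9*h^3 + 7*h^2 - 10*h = (h - 2)*(h^4 - 5*h^3 - h^2 + 5*h) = (h - 2)*(h + 1)*(h^3 - 6*h^2 + 5*h) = (h - 2)*(h - 1)*(h + 1)*(h^2 - 5*h) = h*(h - 2)*(h - 1)*(h + 1)*(h - 5)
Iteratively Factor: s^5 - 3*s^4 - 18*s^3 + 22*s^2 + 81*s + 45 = (s - 3)*(s^4 - 18*s^2 - 32*s - 15) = (s - 3)*(s + 1)*(s^3 - s^2 - 17*s - 15) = (s - 3)*(s + 1)*(s + 3)*(s^2 - 4*s - 5) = (s - 3)*(s + 1)^2*(s + 3)*(s - 5)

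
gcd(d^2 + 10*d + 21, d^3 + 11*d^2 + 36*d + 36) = d + 3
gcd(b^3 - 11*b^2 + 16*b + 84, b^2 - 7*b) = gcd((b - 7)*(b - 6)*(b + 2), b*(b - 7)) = b - 7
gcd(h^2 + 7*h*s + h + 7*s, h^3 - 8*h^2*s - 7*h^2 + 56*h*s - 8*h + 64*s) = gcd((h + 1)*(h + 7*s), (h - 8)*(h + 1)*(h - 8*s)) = h + 1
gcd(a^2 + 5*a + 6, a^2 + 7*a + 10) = a + 2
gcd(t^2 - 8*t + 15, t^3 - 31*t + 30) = t - 5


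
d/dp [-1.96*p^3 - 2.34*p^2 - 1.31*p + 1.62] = -5.88*p^2 - 4.68*p - 1.31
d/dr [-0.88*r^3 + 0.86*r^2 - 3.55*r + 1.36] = -2.64*r^2 + 1.72*r - 3.55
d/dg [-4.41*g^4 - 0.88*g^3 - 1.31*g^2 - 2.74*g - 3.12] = -17.64*g^3 - 2.64*g^2 - 2.62*g - 2.74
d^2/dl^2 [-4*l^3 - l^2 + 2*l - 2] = -24*l - 2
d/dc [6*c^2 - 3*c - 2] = 12*c - 3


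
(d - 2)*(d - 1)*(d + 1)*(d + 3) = d^4 + d^3 - 7*d^2 - d + 6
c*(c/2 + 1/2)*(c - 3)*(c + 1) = c^4/2 - c^3/2 - 5*c^2/2 - 3*c/2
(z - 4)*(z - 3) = z^2 - 7*z + 12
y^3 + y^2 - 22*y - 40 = (y - 5)*(y + 2)*(y + 4)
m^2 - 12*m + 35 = (m - 7)*(m - 5)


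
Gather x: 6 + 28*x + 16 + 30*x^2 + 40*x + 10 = 30*x^2 + 68*x + 32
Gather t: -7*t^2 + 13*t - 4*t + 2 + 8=-7*t^2 + 9*t + 10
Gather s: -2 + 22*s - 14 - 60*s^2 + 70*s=-60*s^2 + 92*s - 16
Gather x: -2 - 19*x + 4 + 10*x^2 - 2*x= 10*x^2 - 21*x + 2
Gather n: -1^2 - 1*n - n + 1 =-2*n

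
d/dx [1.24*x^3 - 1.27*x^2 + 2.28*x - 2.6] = 3.72*x^2 - 2.54*x + 2.28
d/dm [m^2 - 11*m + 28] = 2*m - 11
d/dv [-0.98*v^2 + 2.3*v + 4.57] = 2.3 - 1.96*v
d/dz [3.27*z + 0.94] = 3.27000000000000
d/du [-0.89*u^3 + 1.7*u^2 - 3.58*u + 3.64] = -2.67*u^2 + 3.4*u - 3.58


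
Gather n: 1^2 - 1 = 0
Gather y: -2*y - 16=-2*y - 16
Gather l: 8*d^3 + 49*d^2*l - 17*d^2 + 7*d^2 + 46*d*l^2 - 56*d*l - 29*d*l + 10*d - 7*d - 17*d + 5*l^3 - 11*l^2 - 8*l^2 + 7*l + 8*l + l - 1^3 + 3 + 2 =8*d^3 - 10*d^2 - 14*d + 5*l^3 + l^2*(46*d - 19) + l*(49*d^2 - 85*d + 16) + 4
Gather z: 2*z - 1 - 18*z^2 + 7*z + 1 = -18*z^2 + 9*z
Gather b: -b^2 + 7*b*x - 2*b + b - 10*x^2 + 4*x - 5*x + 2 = -b^2 + b*(7*x - 1) - 10*x^2 - x + 2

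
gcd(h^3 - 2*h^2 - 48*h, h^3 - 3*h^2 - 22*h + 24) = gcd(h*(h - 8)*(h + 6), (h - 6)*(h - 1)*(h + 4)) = 1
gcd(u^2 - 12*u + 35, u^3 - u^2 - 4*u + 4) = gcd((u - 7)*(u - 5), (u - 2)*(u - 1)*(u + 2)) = 1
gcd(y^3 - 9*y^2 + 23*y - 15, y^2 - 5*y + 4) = y - 1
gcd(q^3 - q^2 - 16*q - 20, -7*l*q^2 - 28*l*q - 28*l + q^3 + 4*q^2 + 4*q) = q^2 + 4*q + 4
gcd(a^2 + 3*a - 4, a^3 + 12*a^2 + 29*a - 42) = a - 1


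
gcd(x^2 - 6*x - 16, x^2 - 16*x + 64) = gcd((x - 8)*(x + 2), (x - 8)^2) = x - 8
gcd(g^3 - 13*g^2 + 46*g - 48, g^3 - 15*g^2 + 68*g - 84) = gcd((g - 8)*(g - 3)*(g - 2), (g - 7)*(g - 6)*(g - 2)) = g - 2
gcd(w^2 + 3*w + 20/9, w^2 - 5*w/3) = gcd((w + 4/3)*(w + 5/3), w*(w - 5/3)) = 1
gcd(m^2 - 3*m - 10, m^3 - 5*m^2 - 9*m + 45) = m - 5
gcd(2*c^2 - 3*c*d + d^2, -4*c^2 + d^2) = 2*c - d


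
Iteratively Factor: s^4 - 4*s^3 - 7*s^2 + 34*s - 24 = (s - 2)*(s^3 - 2*s^2 - 11*s + 12) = (s - 4)*(s - 2)*(s^2 + 2*s - 3) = (s - 4)*(s - 2)*(s + 3)*(s - 1)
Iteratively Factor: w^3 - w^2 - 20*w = (w - 5)*(w^2 + 4*w) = w*(w - 5)*(w + 4)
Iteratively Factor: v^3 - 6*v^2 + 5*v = (v - 5)*(v^2 - v) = (v - 5)*(v - 1)*(v)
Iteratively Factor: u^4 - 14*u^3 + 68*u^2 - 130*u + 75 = (u - 5)*(u^3 - 9*u^2 + 23*u - 15) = (u - 5)^2*(u^2 - 4*u + 3) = (u - 5)^2*(u - 1)*(u - 3)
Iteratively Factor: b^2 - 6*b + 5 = (b - 1)*(b - 5)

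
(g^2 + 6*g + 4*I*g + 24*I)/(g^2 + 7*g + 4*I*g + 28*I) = (g + 6)/(g + 7)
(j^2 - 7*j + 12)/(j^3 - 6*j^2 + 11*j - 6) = (j - 4)/(j^2 - 3*j + 2)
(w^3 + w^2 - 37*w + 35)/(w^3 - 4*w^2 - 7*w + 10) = (w + 7)/(w + 2)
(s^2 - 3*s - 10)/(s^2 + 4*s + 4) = (s - 5)/(s + 2)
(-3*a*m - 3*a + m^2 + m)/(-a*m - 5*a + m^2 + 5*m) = (3*a*m + 3*a - m^2 - m)/(a*m + 5*a - m^2 - 5*m)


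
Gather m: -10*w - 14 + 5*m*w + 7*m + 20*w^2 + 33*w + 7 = m*(5*w + 7) + 20*w^2 + 23*w - 7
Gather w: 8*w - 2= 8*w - 2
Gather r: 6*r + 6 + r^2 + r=r^2 + 7*r + 6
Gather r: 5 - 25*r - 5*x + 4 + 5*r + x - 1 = -20*r - 4*x + 8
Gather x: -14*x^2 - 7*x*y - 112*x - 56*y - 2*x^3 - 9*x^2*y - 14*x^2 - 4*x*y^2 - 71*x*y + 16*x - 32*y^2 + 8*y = -2*x^3 + x^2*(-9*y - 28) + x*(-4*y^2 - 78*y - 96) - 32*y^2 - 48*y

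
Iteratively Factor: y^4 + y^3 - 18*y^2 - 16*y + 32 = (y + 2)*(y^3 - y^2 - 16*y + 16) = (y - 4)*(y + 2)*(y^2 + 3*y - 4) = (y - 4)*(y - 1)*(y + 2)*(y + 4)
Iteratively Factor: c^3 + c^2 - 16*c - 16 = (c + 1)*(c^2 - 16) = (c - 4)*(c + 1)*(c + 4)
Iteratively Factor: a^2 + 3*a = (a + 3)*(a)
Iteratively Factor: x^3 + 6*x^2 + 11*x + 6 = (x + 2)*(x^2 + 4*x + 3) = (x + 2)*(x + 3)*(x + 1)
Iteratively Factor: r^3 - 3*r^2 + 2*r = (r)*(r^2 - 3*r + 2) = r*(r - 2)*(r - 1)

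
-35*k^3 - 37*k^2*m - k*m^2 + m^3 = (-7*k + m)*(k + m)*(5*k + m)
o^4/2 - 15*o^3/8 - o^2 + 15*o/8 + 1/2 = (o/2 + 1/2)*(o - 4)*(o - 1)*(o + 1/4)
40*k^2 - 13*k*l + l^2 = (-8*k + l)*(-5*k + l)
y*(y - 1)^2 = y^3 - 2*y^2 + y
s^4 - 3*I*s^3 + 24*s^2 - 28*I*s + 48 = (s - 6*I)*(s - 2*I)*(s + I)*(s + 4*I)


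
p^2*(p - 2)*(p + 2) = p^4 - 4*p^2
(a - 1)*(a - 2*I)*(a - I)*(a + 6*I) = a^4 - a^3 + 3*I*a^3 + 16*a^2 - 3*I*a^2 - 16*a - 12*I*a + 12*I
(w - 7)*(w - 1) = w^2 - 8*w + 7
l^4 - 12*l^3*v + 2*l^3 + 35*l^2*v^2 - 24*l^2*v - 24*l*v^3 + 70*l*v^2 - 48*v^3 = (l + 2)*(l - 8*v)*(l - 3*v)*(l - v)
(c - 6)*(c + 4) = c^2 - 2*c - 24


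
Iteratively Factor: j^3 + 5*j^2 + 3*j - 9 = (j - 1)*(j^2 + 6*j + 9) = (j - 1)*(j + 3)*(j + 3)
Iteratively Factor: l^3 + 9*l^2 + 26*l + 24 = (l + 4)*(l^2 + 5*l + 6) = (l + 2)*(l + 4)*(l + 3)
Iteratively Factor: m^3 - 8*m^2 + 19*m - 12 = (m - 3)*(m^2 - 5*m + 4) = (m - 3)*(m - 1)*(m - 4)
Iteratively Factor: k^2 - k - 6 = (k - 3)*(k + 2)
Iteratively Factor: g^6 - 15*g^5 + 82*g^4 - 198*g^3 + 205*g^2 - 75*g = (g - 5)*(g^5 - 10*g^4 + 32*g^3 - 38*g^2 + 15*g) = g*(g - 5)*(g^4 - 10*g^3 + 32*g^2 - 38*g + 15) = g*(g - 5)^2*(g^3 - 5*g^2 + 7*g - 3) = g*(g - 5)^2*(g - 1)*(g^2 - 4*g + 3) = g*(g - 5)^2*(g - 1)^2*(g - 3)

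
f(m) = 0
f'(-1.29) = 0.00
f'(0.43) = 0.00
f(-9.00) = 0.00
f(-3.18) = 0.00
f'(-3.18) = 0.00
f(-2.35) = 0.00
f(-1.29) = 0.00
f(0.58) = 0.00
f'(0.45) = 0.00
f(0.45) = 0.00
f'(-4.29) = 0.00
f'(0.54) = 0.00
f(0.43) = 0.00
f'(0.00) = 0.00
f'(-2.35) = 0.00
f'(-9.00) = 0.00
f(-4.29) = 0.00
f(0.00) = 0.00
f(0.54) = 0.00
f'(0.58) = 0.00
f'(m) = 0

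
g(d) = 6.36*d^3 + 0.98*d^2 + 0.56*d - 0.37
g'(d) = 19.08*d^2 + 1.96*d + 0.56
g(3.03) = 187.25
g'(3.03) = 181.67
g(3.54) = 296.03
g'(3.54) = 246.60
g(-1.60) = -24.81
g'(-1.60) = 46.27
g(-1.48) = -19.67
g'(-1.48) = 39.45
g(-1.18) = -10.12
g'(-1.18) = 24.81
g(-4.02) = -399.96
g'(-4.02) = 301.02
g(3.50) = 286.28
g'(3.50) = 241.15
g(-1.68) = -28.70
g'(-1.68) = 51.12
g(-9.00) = -4562.47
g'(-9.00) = 1528.40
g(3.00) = 181.85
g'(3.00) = 178.16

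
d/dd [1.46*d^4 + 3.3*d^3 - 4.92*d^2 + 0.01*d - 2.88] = 5.84*d^3 + 9.9*d^2 - 9.84*d + 0.01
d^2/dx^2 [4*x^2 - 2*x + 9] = 8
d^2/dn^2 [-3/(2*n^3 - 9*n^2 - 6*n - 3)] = 18*((2*n - 3)*(-2*n^3 + 9*n^2 + 6*n + 3) + 12*(-n^2 + 3*n + 1)^2)/(-2*n^3 + 9*n^2 + 6*n + 3)^3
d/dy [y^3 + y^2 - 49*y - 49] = 3*y^2 + 2*y - 49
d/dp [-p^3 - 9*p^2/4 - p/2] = -3*p^2 - 9*p/2 - 1/2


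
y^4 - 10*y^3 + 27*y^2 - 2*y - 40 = (y - 5)*(y - 4)*(y - 2)*(y + 1)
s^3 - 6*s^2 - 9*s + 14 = (s - 7)*(s - 1)*(s + 2)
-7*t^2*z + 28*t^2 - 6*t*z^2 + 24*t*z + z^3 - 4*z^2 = (-7*t + z)*(t + z)*(z - 4)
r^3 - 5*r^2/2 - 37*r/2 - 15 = (r - 6)*(r + 1)*(r + 5/2)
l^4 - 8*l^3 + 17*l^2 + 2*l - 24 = (l - 4)*(l - 3)*(l - 2)*(l + 1)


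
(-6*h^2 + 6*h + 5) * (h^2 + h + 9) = -6*h^4 - 43*h^2 + 59*h + 45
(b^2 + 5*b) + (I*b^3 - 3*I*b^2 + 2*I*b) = I*b^3 + b^2 - 3*I*b^2 + 5*b + 2*I*b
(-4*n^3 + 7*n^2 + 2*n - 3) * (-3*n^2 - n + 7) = 12*n^5 - 17*n^4 - 41*n^3 + 56*n^2 + 17*n - 21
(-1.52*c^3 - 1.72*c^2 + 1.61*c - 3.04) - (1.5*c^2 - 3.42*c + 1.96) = -1.52*c^3 - 3.22*c^2 + 5.03*c - 5.0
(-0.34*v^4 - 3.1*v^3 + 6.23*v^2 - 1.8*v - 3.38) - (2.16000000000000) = -0.34*v^4 - 3.1*v^3 + 6.23*v^2 - 1.8*v - 5.54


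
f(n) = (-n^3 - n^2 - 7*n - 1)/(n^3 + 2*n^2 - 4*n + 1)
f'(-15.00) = -0.01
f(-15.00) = -1.14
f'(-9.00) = -0.08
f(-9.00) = -1.34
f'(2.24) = 1.73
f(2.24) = -2.47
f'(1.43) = 16.88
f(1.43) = -6.97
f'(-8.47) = -0.09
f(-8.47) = -1.38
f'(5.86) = 0.06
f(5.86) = -1.12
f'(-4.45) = -2.26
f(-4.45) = -3.31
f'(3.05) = 0.55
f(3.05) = -1.68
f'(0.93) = 676.83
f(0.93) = 49.39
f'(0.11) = -30.72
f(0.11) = -3.05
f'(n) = (-3*n^2 - 4*n + 4)*(-n^3 - n^2 - 7*n - 1)/(n^3 + 2*n^2 - 4*n + 1)^2 + (-3*n^2 - 2*n - 7)/(n^3 + 2*n^2 - 4*n + 1) = (-n^4 + 22*n^3 + 18*n^2 + 2*n - 11)/(n^6 + 4*n^5 - 4*n^4 - 14*n^3 + 20*n^2 - 8*n + 1)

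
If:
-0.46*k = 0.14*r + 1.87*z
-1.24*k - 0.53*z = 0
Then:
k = -0.42741935483871*z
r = -11.9527649769585*z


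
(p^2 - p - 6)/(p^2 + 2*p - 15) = (p + 2)/(p + 5)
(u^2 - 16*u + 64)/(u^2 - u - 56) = (u - 8)/(u + 7)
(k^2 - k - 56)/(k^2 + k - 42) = (k - 8)/(k - 6)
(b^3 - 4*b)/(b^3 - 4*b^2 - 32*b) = (4 - b^2)/(-b^2 + 4*b + 32)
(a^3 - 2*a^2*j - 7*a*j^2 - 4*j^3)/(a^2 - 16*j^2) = (a^2 + 2*a*j + j^2)/(a + 4*j)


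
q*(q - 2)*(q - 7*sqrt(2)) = q^3 - 7*sqrt(2)*q^2 - 2*q^2 + 14*sqrt(2)*q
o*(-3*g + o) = -3*g*o + o^2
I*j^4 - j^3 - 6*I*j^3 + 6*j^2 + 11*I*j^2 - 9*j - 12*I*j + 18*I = (j - 3)^2*(j + 2*I)*(I*j + 1)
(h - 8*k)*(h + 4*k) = h^2 - 4*h*k - 32*k^2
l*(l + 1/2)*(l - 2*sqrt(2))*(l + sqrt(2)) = l^4 - sqrt(2)*l^3 + l^3/2 - 4*l^2 - sqrt(2)*l^2/2 - 2*l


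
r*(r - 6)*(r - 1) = r^3 - 7*r^2 + 6*r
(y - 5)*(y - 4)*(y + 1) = y^3 - 8*y^2 + 11*y + 20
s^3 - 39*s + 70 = (s - 5)*(s - 2)*(s + 7)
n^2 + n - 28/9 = (n - 4/3)*(n + 7/3)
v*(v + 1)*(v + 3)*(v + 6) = v^4 + 10*v^3 + 27*v^2 + 18*v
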